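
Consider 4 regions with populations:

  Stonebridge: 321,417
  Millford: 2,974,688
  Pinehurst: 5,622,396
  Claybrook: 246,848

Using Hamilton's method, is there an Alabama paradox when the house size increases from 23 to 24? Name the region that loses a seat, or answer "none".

Claybrook

At 23 seats: Stonebridge 1, Millford 7, Pinehurst 14, Claybrook 1.
At 24 seats: Stonebridge 1, Millford 8, Pinehurst 15, Claybrook 0.
Claybrook drops from 1 to 0.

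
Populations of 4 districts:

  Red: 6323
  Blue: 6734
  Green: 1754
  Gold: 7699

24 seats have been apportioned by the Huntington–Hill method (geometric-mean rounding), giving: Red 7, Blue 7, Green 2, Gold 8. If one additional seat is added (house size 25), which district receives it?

Priority for the next seat is population ÷ (√(s·(s+1))).
Priorities: Red 844.946, Blue 899.869, Green 716.068, Gold 907.336.
Highest priority: Gold.

Gold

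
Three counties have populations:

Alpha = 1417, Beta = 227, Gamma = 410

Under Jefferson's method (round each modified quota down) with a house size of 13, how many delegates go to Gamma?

2

Standard divisor 2054/13 ≈ 158; standard quotas: Alpha 8.968, Beta 1.437, Gamma 2.595.
Rounding down gives 8, 1, 2 = 11 seats, so the divisor must be adjusted.
With modified divisor 140: modified quotas Alpha 10.121, Beta 1.621, Gamma 2.929.
Rounding down: Alpha 10, Beta 1, Gamma 2 (total 13).
Gamma receives 2.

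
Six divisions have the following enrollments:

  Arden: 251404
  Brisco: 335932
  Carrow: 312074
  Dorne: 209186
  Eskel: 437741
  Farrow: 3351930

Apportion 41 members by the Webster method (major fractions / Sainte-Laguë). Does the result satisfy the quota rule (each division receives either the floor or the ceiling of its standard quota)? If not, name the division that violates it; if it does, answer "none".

Standard quotas: Arden 2.104, Brisco 2.812, Carrow 2.612, Dorne 1.751, Eskel 3.664, Farrow 28.057.
Webster allocation: Arden 2, Brisco 3, Carrow 3, Dorne 2, Eskel 4, Farrow 27.
Farrow has quota 28.057 (lower 28, upper 29) but receives 27 — outside the quota interval.

Farrow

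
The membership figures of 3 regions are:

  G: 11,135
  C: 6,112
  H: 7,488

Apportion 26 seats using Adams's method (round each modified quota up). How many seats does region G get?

11

Standard divisor 24735/26 ≈ 951.346; standard quotas: G 11.704, C 6.425, H 7.871.
Rounding up gives 12, 7, 8 = 27 seats, so the divisor must be adjusted.
With modified divisor 1015: modified quotas G 10.970, C 6.022, H 7.377.
Rounding up: G 11, C 7, H 8 (total 26).
G receives 11.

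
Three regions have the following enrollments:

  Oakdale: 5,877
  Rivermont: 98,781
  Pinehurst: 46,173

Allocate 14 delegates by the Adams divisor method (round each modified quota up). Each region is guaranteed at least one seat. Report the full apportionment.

Oakdale=1, Rivermont=9, Pinehurst=4

Standard divisor 150831/14 ≈ 10773.643; standard quotas: Oakdale 0.545, Rivermont 9.169, Pinehurst 4.286.
Rounding up gives 1, 10, 5 = 16 seats, so the divisor must be adjusted.
With modified divisor 11900: modified quotas Oakdale 0.494, Rivermont 8.301, Pinehurst 3.880.
Rounding up: Oakdale 1, Rivermont 9, Pinehurst 4 (total 14).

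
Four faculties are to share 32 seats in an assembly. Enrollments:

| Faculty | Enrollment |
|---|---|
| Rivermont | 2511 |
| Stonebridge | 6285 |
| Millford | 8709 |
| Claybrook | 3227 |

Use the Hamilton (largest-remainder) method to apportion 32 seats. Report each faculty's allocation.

Rivermont: 4; Stonebridge: 10; Millford: 13; Claybrook: 5

The standard divisor is 20732/32 ≈ 647.875.
Standard quotas: Rivermont 3.8757, Stonebridge 9.7009, Millford 13.4424, Claybrook 4.9809.
Lower quotas: Rivermont 3, Stonebridge 9, Millford 13, Claybrook 4 (sum 29, leaving 3 seats).
Remainders in descending order: Claybrook 0.9809, Rivermont 0.8757, Stonebridge 0.7009, Millford 0.4424.
The surplus seats go to Claybrook, Rivermont, Stonebridge.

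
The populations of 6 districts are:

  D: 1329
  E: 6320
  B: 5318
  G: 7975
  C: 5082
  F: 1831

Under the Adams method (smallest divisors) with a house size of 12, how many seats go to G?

Standard divisor 27855/12 ≈ 2321.25; standard quotas: D 0.573, E 2.723, B 2.291, G 3.436, C 2.189, F 0.789.
Rounding up gives 1, 3, 3, 4, 3, 1 = 15 seats, so the divisor must be adjusted.
With modified divisor 2900: modified quotas D 0.458, E 2.179, B 1.834, G 2.750, C 1.752, F 0.631.
Rounding up: D 1, E 3, B 2, G 3, C 2, F 1 (total 12).
G receives 3.

3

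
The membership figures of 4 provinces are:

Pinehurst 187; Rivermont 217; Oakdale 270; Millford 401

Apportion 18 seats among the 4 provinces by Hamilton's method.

Pinehurst=3, Rivermont=4, Oakdale=4, Millford=7

Standard divisor: 1075 ÷ 18 ≈ 59.722.
Standard quotas: Pinehurst 3.131, Rivermont 3.633, Oakdale 4.521, Millford 6.714.
Lower quotas: Pinehurst 3, Rivermont 3, Oakdale 4, Millford 6 (sum 16, leaving 2 seats).
Remainders in descending order: Millford 0.714, Rivermont 0.633, Oakdale 0.521, Pinehurst 0.131.
Largest remainders: Millford, Rivermont receive the extra seats.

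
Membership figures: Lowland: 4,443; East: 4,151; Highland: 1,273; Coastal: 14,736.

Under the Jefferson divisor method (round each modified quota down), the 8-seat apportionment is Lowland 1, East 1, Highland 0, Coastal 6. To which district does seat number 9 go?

Priority for the next seat is population ÷ (current seats + 1).
Priorities: Lowland 2221.500, East 2075.500, Highland 1273.000, Coastal 2105.143.
Highest priority: Lowland.

Lowland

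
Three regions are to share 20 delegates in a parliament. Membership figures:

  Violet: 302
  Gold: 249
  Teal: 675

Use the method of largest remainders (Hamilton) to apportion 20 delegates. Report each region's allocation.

Total 1226; standard divisor 1226/20 ≈ 61.3.
Standard quotas: Violet 4.927, Gold 4.062, Teal 11.011.
Lower quotas: Violet 4, Gold 4, Teal 11 (sum 19, leaving 1 seat).
Remainders in descending order: Violet 0.927, Gold 0.062, Teal 0.011.
Largest remainder: Violet receives the extra seat.

Violet: 5; Gold: 4; Teal: 11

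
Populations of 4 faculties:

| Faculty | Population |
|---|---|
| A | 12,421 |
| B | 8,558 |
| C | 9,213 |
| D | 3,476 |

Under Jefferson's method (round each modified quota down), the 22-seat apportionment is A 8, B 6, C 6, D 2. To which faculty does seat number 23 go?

Priority for the next seat is population ÷ (current seats + 1).
Priorities: A 1380.111, B 1222.571, C 1316.143, D 1158.667.
Highest priority: A.

A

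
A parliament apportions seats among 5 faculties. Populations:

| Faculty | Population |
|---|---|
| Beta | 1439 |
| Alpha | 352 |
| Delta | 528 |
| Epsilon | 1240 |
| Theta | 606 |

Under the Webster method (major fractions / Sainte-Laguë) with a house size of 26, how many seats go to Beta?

9

Standard divisor 4165/26 ≈ 160.192; standard quotas: Beta 8.983, Alpha 2.197, Delta 3.296, Epsilon 7.741, Theta 3.783.
Rounding to the nearest integer gives Beta 9, Alpha 2, Delta 3, Epsilon 8, Theta 4 — total 26, matching the house size, so no adjustment is needed.
Beta receives 9.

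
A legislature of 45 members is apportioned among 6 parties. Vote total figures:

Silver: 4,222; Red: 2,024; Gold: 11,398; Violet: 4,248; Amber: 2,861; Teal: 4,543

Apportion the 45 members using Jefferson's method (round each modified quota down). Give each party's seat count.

Silver 6, Red 3, Gold 18, Violet 7, Amber 4, Teal 7

Standard divisor 29296/45 ≈ 651.022; standard quotas: Silver 6.485, Red 3.109, Gold 17.508, Violet 6.525, Amber 4.395, Teal 6.978.
Rounding down gives 6, 3, 17, 6, 4, 6 = 42 seats, so the divisor must be adjusted.
With modified divisor 605: modified quotas Silver 6.979, Red 3.345, Gold 18.840, Violet 7.021, Amber 4.729, Teal 7.509.
Rounding down: Silver 6, Red 3, Gold 18, Violet 7, Amber 4, Teal 7 (total 45).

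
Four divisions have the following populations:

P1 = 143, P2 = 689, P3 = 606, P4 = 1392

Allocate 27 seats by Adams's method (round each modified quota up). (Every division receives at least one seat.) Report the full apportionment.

P1 2, P2 6, P3 6, P4 13

Standard divisor 2830/27 ≈ 104.815; standard quotas: P1 1.364, P2 6.573, P3 5.782, P4 13.281.
Rounding up gives 2, 7, 6, 14 = 29 seats, so the divisor must be adjusted.
With modified divisor 115.4: modified quotas P1 1.239, P2 5.971, P3 5.251, P4 12.062.
Rounding up: P1 2, P2 6, P3 6, P4 13 (total 27).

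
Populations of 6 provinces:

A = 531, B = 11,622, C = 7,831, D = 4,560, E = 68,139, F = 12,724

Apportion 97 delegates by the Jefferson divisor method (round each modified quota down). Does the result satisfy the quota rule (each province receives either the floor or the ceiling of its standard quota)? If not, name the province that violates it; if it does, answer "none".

Standard quotas: A 0.489, B 10.695, C 7.206, D 4.196, E 62.704, F 11.709.
Jefferson allocation: A 0, B 10, C 7, D 4, E 64, F 12.
E has quota 62.704 (lower 62, upper 63) but receives 64 — outside the quota interval.

E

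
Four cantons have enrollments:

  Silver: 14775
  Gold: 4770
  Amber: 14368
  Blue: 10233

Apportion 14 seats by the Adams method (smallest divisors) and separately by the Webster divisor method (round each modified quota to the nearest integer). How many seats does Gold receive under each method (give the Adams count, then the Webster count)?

Adams: Silver 5, Gold 2, Amber 4, Blue 3.
Webster: Silver 5, Gold 1, Amber 5, Blue 3.
Gold gets 2 under Adams and 1 under Webster.

2 and 1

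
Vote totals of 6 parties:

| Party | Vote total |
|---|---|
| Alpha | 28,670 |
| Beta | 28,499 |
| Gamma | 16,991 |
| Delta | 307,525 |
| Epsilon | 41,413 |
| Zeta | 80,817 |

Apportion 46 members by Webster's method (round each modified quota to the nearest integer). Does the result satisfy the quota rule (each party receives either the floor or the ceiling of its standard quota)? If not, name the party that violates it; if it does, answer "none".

Delta

Standard quotas: Alpha 2.617, Beta 2.602, Gamma 1.551, Delta 28.072, Epsilon 3.780, Zeta 7.377.
Webster allocation: Alpha 3, Beta 3, Gamma 2, Delta 27, Epsilon 4, Zeta 7.
Delta has quota 28.072 (lower 28, upper 29) but receives 27 — outside the quota interval.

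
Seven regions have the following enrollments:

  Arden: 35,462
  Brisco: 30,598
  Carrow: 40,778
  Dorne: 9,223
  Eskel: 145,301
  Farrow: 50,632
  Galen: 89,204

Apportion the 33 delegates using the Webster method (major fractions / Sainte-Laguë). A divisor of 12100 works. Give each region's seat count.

Arden 3, Brisco 3, Carrow 3, Dorne 1, Eskel 12, Farrow 4, Galen 7

With modified divisor 12100: modified quotas Arden 2.931, Brisco 2.529, Carrow 3.370, Dorne 0.762, Eskel 12.008, Farrow 4.184, Galen 7.372.
Rounding to the nearest integer: Arden 3, Brisco 3, Carrow 3, Dorne 1, Eskel 12, Farrow 4, Galen 7 (total 33).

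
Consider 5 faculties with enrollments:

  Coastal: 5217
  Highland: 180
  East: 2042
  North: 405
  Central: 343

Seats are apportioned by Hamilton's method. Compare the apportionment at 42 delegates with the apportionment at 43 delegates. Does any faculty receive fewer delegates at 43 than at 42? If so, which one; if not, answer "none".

At 42 seats: Coastal 27, Highland 1, East 10, North 2, Central 2.
At 43 seats: Coastal 27, Highland 1, East 11, North 2, Central 2.
No faculty's allocation decreased.

none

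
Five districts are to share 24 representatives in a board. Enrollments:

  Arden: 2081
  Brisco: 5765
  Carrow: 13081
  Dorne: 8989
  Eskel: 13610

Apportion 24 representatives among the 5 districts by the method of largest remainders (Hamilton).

The standard divisor is 43526/24 ≈ 1813.583.
Standard quotas: Arden 1.1475, Brisco 3.1788, Carrow 7.2128, Dorne 4.9565, Eskel 7.5045.
Lower quotas: Arden 1, Brisco 3, Carrow 7, Dorne 4, Eskel 7 (sum 22, leaving 2 seats).
Remainders in descending order: Dorne 0.9565, Eskel 0.5045, Carrow 0.2128, Brisco 0.1788, Arden 0.1475.
The surplus seats go to Dorne, Eskel.

Arden=1, Brisco=3, Carrow=7, Dorne=5, Eskel=8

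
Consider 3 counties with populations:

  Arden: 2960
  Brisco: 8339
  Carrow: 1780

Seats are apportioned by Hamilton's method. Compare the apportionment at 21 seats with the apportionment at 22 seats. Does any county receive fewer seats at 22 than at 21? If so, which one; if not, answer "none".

none

At 21 seats: Arden 5, Brisco 13, Carrow 3.
At 22 seats: Arden 5, Brisco 14, Carrow 3.
No county's allocation decreased.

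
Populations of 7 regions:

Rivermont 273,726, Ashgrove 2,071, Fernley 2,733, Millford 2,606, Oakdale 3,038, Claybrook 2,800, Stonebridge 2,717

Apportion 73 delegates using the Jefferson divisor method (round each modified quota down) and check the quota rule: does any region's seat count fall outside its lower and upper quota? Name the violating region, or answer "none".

Standard quotas: Rivermont 68.977, Ashgrove 0.522, Fernley 0.689, Millford 0.657, Oakdale 0.766, Claybrook 0.706, Stonebridge 0.685.
Jefferson allocation: Rivermont 73, Ashgrove 0, Fernley 0, Millford 0, Oakdale 0, Claybrook 0, Stonebridge 0.
Rivermont has quota 68.977 (lower 68, upper 69) but receives 73 — outside the quota interval.

Rivermont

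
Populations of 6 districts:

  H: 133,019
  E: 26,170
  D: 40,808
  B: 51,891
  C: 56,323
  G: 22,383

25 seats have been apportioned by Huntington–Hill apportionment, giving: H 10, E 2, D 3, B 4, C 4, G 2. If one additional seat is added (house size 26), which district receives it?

H

Priority for the next seat is population ÷ (√(s·(s+1))).
Priorities: H 12682.864, E 10683.858, D 11780.255, B 11603.180, C 12594.206, G 9137.821.
Highest priority: H.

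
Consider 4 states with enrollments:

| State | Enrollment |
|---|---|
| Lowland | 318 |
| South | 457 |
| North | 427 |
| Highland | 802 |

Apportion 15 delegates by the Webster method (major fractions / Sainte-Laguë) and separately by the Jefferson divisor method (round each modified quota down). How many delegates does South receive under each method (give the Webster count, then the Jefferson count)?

4 and 3

Webster: Lowland 2, South 4, North 3, Highland 6.
Jefferson: Lowland 2, South 3, North 3, Highland 7.
South gets 4 under Webster and 3 under Jefferson.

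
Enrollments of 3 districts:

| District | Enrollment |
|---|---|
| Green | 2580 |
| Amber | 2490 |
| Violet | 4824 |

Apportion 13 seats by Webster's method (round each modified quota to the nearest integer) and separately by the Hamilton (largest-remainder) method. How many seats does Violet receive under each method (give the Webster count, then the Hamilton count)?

Webster: Green 3, Amber 3, Violet 7.
Hamilton: Green 4, Amber 3, Violet 6.
Violet gets 7 under Webster and 6 under Hamilton.

7 and 6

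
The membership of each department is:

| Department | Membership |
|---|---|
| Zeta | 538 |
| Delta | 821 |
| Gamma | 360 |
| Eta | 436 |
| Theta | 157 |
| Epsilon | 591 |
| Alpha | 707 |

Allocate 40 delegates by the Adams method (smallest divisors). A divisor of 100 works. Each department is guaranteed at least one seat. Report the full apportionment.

Zeta: 6, Delta: 9, Gamma: 4, Eta: 5, Theta: 2, Epsilon: 6, Alpha: 8

With modified divisor 100: modified quotas Zeta 5.380, Delta 8.210, Gamma 3.600, Eta 4.360, Theta 1.570, Epsilon 5.910, Alpha 7.070.
Rounding up: Zeta 6, Delta 9, Gamma 4, Eta 5, Theta 2, Epsilon 6, Alpha 8 (total 40).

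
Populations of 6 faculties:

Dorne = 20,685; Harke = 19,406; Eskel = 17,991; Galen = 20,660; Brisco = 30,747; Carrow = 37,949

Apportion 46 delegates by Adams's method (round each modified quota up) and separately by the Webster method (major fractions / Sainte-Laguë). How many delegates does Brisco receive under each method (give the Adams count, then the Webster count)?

9 and 10

Adams: Dorne 7, Harke 6, Eskel 6, Galen 6, Brisco 9, Carrow 12.
Webster: Dorne 6, Harke 6, Eskel 6, Galen 6, Brisco 10, Carrow 12.
Brisco gets 9 under Adams and 10 under Webster.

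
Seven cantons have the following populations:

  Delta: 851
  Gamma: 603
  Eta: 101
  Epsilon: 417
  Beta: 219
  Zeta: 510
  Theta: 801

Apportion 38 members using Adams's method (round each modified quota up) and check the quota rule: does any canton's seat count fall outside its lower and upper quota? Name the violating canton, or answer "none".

Standard quotas: Delta 9.234, Gamma 6.543, Eta 1.096, Epsilon 4.525, Beta 2.376, Zeta 5.534, Theta 8.692.
Adams allocation: Delta 9, Gamma 6, Eta 1, Epsilon 5, Beta 3, Zeta 6, Theta 8.
Every allocation lies between the lower and upper quota.

none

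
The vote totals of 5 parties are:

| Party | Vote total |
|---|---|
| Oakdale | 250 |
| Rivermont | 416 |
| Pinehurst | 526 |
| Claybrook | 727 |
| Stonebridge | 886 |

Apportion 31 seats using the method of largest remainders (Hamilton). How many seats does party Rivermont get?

Standard divisor: 2805 ÷ 31 ≈ 90.484.
Standard quotas: Oakdale 2.763, Rivermont 4.598, Pinehurst 5.813, Claybrook 8.035, Stonebridge 9.792.
Lower quotas: Oakdale 2, Rivermont 4, Pinehurst 5, Claybrook 8, Stonebridge 9 (sum 28, leaving 3 seats).
Remainders in descending order: Pinehurst 0.813, Stonebridge 0.792, Oakdale 0.763, Rivermont 0.598, Claybrook 0.035.
Largest remainders: Pinehurst, Stonebridge, Oakdale receive the extra seats.
Rivermont receives 4.

4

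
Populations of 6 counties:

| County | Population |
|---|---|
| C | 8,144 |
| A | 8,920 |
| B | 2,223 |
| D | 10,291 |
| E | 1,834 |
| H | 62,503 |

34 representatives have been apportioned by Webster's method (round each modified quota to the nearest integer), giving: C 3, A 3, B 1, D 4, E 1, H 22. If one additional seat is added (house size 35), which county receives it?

H

Priority for the next seat is population ÷ (current seats + 0.5).
Priorities: C 2326.857, A 2548.571, B 1482.000, D 2286.889, E 1222.667, H 2777.911.
Highest priority: H.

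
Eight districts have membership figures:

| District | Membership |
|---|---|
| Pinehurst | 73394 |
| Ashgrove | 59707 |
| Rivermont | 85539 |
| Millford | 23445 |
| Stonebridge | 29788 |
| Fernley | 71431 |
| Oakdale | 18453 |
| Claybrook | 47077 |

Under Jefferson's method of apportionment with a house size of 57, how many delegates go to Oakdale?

Standard divisor 408834/57 ≈ 7172.526; standard quotas: Pinehurst 10.233, Ashgrove 8.324, Rivermont 11.926, Millford 3.269, Stonebridge 4.153, Fernley 9.959, Oakdale 2.573, Claybrook 6.564.
Rounding down gives 10, 8, 11, 3, 4, 9, 2, 6 = 53 seats, so the divisor must be adjusted.
With modified divisor 6650: modified quotas Pinehurst 11.037, Ashgrove 8.978, Rivermont 12.863, Millford 3.526, Stonebridge 4.479, Fernley 10.742, Oakdale 2.775, Claybrook 7.079.
Rounding down: Pinehurst 11, Ashgrove 8, Rivermont 12, Millford 3, Stonebridge 4, Fernley 10, Oakdale 2, Claybrook 7 (total 57).
Oakdale receives 2.

2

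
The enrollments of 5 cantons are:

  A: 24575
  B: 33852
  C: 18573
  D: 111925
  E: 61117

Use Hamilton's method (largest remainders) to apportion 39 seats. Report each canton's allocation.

A: 4, B: 5, C: 3, D: 17, E: 10

The standard divisor is 250042/39 ≈ 6411.333.
Standard quotas: A 3.8331, B 5.2800, C 2.8969, D 17.4574, E 9.5327.
Lower quotas: A 3, B 5, C 2, D 17, E 9 (sum 36, leaving 3 seats).
Remainders in descending order: C 0.8969, A 0.8331, E 0.5327, D 0.4574, B 0.2800.
The surplus seats go to C, A, E.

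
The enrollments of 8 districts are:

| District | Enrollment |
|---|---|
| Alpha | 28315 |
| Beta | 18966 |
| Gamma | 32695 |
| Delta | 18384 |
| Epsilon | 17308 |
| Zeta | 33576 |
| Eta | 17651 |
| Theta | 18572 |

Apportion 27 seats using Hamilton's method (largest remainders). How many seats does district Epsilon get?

Total 185467; standard divisor 185467/27 ≈ 6869.148.
Standard quotas: Alpha 4.1221, Beta 2.7610, Gamma 4.7597, Delta 2.6763, Epsilon 2.5197, Zeta 4.8879, Eta 2.5696, Theta 2.7037.
Lower quotas: Alpha 4, Beta 2, Gamma 4, Delta 2, Epsilon 2, Zeta 4, Eta 2, Theta 2 (sum 22, leaving 5 seats).
Remainders in descending order: Zeta 0.8879, Beta 0.7610, Gamma 0.7597, Theta 0.7037, Delta 0.6763, Eta 0.5696, Epsilon 0.5197, Alpha 0.1221.
Largest remainders: Zeta, Beta, Gamma, Theta, Delta receive the extra seats.
Epsilon receives 2.

2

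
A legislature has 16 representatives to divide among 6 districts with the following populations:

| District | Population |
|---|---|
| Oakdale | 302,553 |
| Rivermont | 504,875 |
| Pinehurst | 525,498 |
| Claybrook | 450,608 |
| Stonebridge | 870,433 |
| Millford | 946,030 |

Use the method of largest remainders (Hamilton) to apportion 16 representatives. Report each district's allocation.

Oakdale=2, Rivermont=2, Pinehurst=2, Claybrook=2, Stonebridge=4, Millford=4

Total 3599997; standard divisor 3599997/16 ≈ 224999.812.
Standard quotas: Oakdale 1.3447, Rivermont 2.2439, Pinehurst 2.3355, Claybrook 2.0027, Stonebridge 3.8686, Millford 4.2046.
Lower quotas: Oakdale 1, Rivermont 2, Pinehurst 2, Claybrook 2, Stonebridge 3, Millford 4 (sum 14, leaving 2 seats).
Remainders in descending order: Stonebridge 0.8686, Oakdale 0.3447, Pinehurst 0.3355, Rivermont 0.2439, Millford 0.2046, Claybrook 0.0027.
Largest remainders: Stonebridge, Oakdale receive the extra seats.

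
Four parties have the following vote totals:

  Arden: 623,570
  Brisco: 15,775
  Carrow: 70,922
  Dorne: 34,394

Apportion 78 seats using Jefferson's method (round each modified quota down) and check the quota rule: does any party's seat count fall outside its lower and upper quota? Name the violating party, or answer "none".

Standard quotas: Arden 65.316, Brisco 1.652, Carrow 7.429, Dorne 3.603.
Jefferson allocation: Arden 67, Brisco 1, Carrow 7, Dorne 3.
Arden has quota 65.316 (lower 65, upper 66) but receives 67 — outside the quota interval.

Arden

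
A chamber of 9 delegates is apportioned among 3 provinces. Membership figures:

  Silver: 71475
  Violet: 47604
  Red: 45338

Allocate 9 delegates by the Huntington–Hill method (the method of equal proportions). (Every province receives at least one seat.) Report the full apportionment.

With divisor 18972: modified quotas Silver 3.767, Violet 2.509, Red 2.390.
Geometric-mean thresholds: Silver √(3·4)=3.464, Violet √(2·3)=2.449, Red √(2·3)=2.449.
Each quota rounded against its threshold gives Silver 4, Violet 3, Red 2 (total 9).

Silver: 4; Violet: 3; Red: 2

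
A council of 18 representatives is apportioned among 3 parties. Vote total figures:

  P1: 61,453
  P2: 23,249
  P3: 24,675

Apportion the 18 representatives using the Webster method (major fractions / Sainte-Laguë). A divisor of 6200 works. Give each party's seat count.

With modified divisor 6200: modified quotas P1 9.912, P2 3.750, P3 3.980.
Rounding to the nearest integer: P1 10, P2 4, P3 4 (total 18).

P1=10, P2=4, P3=4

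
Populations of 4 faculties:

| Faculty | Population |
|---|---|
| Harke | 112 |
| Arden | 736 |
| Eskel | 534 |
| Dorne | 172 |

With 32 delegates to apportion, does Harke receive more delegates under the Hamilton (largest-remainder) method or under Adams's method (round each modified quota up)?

Adams

Hamilton: Harke 2, Arden 15, Eskel 11, Dorne 4.
Adams: Harke 3, Arden 14, Eskel 11, Dorne 4.
Harke gets 2 under Hamilton and 3 under Adams.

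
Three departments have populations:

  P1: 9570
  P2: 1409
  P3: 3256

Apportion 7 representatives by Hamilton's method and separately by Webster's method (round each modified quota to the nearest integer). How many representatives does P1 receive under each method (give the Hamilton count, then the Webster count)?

Hamilton: P1 5, P2 1, P3 1.
Webster: P1 4, P2 1, P3 2.
P1 gets 5 under Hamilton and 4 under Webster.

5 and 4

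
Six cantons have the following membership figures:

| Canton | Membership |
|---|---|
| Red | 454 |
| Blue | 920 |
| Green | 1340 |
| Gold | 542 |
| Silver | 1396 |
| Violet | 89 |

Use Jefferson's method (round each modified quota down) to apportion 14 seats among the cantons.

Standard divisor 4741/14 ≈ 338.643; standard quotas: Red 1.341, Blue 2.717, Green 3.957, Gold 1.601, Silver 4.122, Violet 0.263.
Rounding down gives 1, 2, 3, 1, 4, 0 = 11 seats, so the divisor must be adjusted.
With modified divisor 275: modified quotas Red 1.651, Blue 3.345, Green 4.873, Gold 1.971, Silver 5.076, Violet 0.324.
Rounding down: Red 1, Blue 3, Green 4, Gold 1, Silver 5, Violet 0 (total 14).

Red 1; Blue 3; Green 4; Gold 1; Silver 5; Violet 0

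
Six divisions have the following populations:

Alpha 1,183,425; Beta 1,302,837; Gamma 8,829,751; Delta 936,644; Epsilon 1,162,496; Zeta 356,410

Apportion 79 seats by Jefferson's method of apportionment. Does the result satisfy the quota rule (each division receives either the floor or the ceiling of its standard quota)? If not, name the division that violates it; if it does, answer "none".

Standard quotas: Alpha 6.789, Beta 7.474, Gamma 50.652, Delta 5.373, Epsilon 6.669, Zeta 2.045.
Jefferson allocation: Alpha 7, Beta 7, Gamma 52, Delta 5, Epsilon 6, Zeta 2.
Gamma has quota 50.652 (lower 50, upper 51) but receives 52 — outside the quota interval.

Gamma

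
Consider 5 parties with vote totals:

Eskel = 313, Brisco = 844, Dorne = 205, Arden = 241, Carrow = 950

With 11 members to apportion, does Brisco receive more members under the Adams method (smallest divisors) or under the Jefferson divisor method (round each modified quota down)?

Jefferson

Adams: Eskel 2, Brisco 3, Dorne 1, Arden 1, Carrow 4.
Jefferson: Eskel 1, Brisco 4, Dorne 1, Arden 1, Carrow 4.
Brisco gets 3 under Adams and 4 under Jefferson.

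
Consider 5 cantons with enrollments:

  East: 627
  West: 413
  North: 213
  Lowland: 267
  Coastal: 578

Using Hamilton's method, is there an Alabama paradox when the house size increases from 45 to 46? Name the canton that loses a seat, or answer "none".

North

At 45 seats: East 13, West 9, North 5, Lowland 6, Coastal 12.
At 46 seats: East 14, West 9, North 4, Lowland 6, Coastal 13.
North drops from 5 to 4.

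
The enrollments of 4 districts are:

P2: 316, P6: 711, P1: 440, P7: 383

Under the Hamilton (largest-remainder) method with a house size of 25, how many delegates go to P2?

4

Total 1850; standard divisor 1850/25 = 74.
Standard quotas: P2 4.270, P6 9.608, P1 5.946, P7 5.176.
Lower quotas: P2 4, P6 9, P1 5, P7 5 (sum 23, leaving 2 seats).
Remainders in descending order: P1 0.946, P6 0.608, P2 0.270, P7 0.176.
The surplus seats go to P1, P6.
P2 receives 4.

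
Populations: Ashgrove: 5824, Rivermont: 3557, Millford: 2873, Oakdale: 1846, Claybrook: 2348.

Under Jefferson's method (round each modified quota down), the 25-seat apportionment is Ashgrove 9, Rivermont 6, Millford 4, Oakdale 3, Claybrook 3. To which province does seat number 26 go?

Priority for the next seat is population ÷ (current seats + 1).
Priorities: Ashgrove 582.400, Rivermont 508.143, Millford 574.600, Oakdale 461.500, Claybrook 587.000.
Highest priority: Claybrook.

Claybrook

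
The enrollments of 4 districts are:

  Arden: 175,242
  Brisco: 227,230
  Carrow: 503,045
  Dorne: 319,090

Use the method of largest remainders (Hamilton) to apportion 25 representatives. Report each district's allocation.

Standard divisor: 1224607 ÷ 25 ≈ 48984.28.
Standard quotas: Arden 3.5775, Brisco 4.6388, Carrow 10.2695, Dorne 6.5141.
Lower quotas: Arden 3, Brisco 4, Carrow 10, Dorne 6 (sum 23, leaving 2 seats).
Remainders in descending order: Brisco 0.6388, Arden 0.5775, Dorne 0.5141, Carrow 0.2695.
Largest remainders: Brisco, Arden receive the extra seats.

Arden 4, Brisco 5, Carrow 10, Dorne 6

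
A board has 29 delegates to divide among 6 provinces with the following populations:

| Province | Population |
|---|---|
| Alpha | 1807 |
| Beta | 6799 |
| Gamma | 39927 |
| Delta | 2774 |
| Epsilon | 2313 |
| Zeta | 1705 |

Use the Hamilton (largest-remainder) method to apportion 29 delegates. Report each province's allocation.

Alpha=1; Beta=4; Gamma=21; Delta=1; Epsilon=1; Zeta=1

The standard divisor is 55325/29 ≈ 1907.759.
Standard quotas: Alpha 0.9472, Beta 3.5639, Gamma 20.9287, Delta 1.4541, Epsilon 1.2124, Zeta 0.8937.
Lower quotas: Alpha 0, Beta 3, Gamma 20, Delta 1, Epsilon 1, Zeta 0 (sum 25, leaving 4 seats).
Remainders in descending order: Alpha 0.9472, Gamma 0.9287, Zeta 0.8937, Beta 0.5639, Delta 0.4541, Epsilon 0.2124.
The surplus seats go to Alpha, Gamma, Zeta, Beta.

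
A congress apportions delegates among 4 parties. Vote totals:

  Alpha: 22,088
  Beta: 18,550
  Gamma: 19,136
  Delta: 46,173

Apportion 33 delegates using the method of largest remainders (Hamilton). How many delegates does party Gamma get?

Total 105947; standard divisor 105947/33 ≈ 3210.515.
Standard quotas: Alpha 6.8799, Beta 5.7779, Gamma 5.9604, Delta 14.3818.
Lower quotas: Alpha 6, Beta 5, Gamma 5, Delta 14 (sum 30, leaving 3 seats).
Remainders in descending order: Gamma 0.9604, Alpha 0.8799, Beta 0.7779, Delta 0.3818.
The surplus seats go to Gamma, Alpha, Beta.
Gamma receives 6.

6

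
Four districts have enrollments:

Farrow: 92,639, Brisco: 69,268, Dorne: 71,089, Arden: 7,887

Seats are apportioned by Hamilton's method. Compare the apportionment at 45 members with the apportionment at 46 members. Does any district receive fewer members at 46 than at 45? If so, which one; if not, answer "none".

Arden

At 45 seats: Farrow 17, Brisco 13, Dorne 13, Arden 2.
At 46 seats: Farrow 18, Brisco 13, Dorne 14, Arden 1.
Arden drops from 2 to 1.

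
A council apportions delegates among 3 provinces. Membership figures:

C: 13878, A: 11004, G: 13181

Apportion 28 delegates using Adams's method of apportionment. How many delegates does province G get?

Standard divisor 38063/28 ≈ 1359.393; standard quotas: C 10.209, A 8.095, G 9.696.
Rounding up gives 11, 9, 10 = 30 seats, so the divisor must be adjusted.
With modified divisor 1400: modified quotas C 9.913, A 7.860, G 9.415.
Rounding up: C 10, A 8, G 10 (total 28).
G receives 10.

10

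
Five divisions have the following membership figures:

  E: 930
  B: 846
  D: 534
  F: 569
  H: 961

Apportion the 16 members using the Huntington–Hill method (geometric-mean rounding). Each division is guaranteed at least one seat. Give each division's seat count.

E 4, B 4, D 2, F 2, H 4

With divisor 238: modified quotas E 3.908, B 3.555, D 2.244, F 2.391, H 4.038.
Geometric-mean thresholds: E √(3·4)=3.464, B √(3·4)=3.464, D √(2·3)=2.449, F √(2·3)=2.449, H √(4·5)=4.472.
Each quota rounded against its threshold gives E 4, B 4, D 2, F 2, H 4 (total 16).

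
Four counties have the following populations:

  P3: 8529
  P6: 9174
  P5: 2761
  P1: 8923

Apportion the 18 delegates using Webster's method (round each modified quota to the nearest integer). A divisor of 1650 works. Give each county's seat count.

P3: 5, P6: 6, P5: 2, P1: 5

With modified divisor 1650: modified quotas P3 5.169, P6 5.560, P5 1.673, P1 5.408.
Rounding to the nearest integer: P3 5, P6 6, P5 2, P1 5 (total 18).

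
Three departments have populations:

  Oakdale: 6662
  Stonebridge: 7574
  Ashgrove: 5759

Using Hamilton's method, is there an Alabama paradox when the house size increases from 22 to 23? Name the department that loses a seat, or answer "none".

At 22 seats: Oakdale 7, Stonebridge 8, Ashgrove 7.
At 23 seats: Oakdale 8, Stonebridge 9, Ashgrove 6.
Ashgrove drops from 7 to 6.

Ashgrove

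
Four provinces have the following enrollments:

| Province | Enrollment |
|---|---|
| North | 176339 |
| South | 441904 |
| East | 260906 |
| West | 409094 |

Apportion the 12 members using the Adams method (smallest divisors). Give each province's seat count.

North: 2; South: 4; East: 2; West: 4

Standard divisor 1288243/12 ≈ 107353.583; standard quotas: North 1.643, South 4.116, East 2.430, West 3.811.
Rounding up gives 2, 5, 3, 4 = 14 seats, so the divisor must be adjusted.
With modified divisor 133400: modified quotas North 1.322, South 3.313, East 1.956, West 3.067.
Rounding up: North 2, South 4, East 2, West 4 (total 12).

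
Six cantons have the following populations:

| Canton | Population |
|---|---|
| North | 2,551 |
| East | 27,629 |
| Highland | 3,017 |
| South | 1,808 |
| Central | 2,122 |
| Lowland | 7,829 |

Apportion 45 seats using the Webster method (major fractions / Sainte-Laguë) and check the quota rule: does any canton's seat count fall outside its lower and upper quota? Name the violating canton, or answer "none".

none

Standard quotas: North 2.553, East 27.656, Highland 3.020, South 1.810, Central 2.124, Lowland 7.837.
Webster allocation: North 3, East 27, Highland 3, South 2, Central 2, Lowland 8.
Every allocation lies between the lower and upper quota.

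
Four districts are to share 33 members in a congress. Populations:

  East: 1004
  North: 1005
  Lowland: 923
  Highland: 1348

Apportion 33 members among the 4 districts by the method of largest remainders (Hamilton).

Standard divisor: 4280 ÷ 33 ≈ 129.697.
Standard quotas: East 7.741, North 7.749, Lowland 7.117, Highland 10.393.
Lower quotas: East 7, North 7, Lowland 7, Highland 10 (sum 31, leaving 2 seats).
Remainders in descending order: North 0.749, East 0.741, Highland 0.393, Lowland 0.117.
The surplus seats go to North, East.

East 8, North 8, Lowland 7, Highland 10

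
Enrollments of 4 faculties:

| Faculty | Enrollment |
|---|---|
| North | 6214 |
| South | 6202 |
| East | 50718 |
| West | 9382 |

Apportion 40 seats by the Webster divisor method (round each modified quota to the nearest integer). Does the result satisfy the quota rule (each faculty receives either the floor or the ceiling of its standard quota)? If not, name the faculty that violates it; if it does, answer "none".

East

Standard quotas: North 3.428, South 3.421, East 27.976, West 5.175.
Webster allocation: North 3, South 3, East 29, West 5.
East has quota 27.976 (lower 27, upper 28) but receives 29 — outside the quota interval.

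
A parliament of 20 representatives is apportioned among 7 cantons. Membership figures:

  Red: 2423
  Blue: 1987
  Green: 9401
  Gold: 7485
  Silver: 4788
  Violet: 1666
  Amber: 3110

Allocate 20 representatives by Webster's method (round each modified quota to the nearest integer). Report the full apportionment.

Red 2; Blue 1; Green 6; Gold 5; Silver 3; Violet 1; Amber 2

Standard divisor 30860/20 ≈ 1543; standard quotas: Red 1.570, Blue 1.288, Green 6.093, Gold 4.851, Silver 3.103, Violet 1.080, Amber 2.016.
Rounding to the nearest integer gives Red 2, Blue 1, Green 6, Gold 5, Silver 3, Violet 1, Amber 2 — total 20, matching the house size, so no adjustment is needed.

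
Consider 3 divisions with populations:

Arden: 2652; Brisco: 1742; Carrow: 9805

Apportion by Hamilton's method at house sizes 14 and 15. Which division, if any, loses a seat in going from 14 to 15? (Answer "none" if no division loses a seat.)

none

At 14 seats: Arden 2, Brisco 2, Carrow 10.
At 15 seats: Arden 3, Brisco 2, Carrow 10.
No division's allocation decreased.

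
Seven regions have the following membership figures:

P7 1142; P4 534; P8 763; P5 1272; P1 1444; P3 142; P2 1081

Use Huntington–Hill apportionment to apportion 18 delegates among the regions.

With divisor 372: modified quotas P7 3.070, P4 1.435, P8 2.051, P5 3.419, P1 3.882, P3 0.382, P2 2.906.
Geometric-mean thresholds: P7 √(3·4)=3.464, P4 √(1·2)=1.414, P8 √(2·3)=2.449, P5 √(3·4)=3.464, P1 √(3·4)=3.464, P3 (min 1), P2 √(2·3)=2.449.
Each quota rounded against its threshold gives P7 3, P4 2, P8 2, P5 3, P1 4, P3 1, P2 3 (total 18).

P7=3; P4=2; P8=2; P5=3; P1=4; P3=1; P2=3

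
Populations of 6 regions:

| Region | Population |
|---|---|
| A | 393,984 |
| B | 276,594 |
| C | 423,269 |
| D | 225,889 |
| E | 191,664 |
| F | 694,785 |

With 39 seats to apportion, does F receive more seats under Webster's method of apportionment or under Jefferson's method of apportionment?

Webster: A 7, B 5, C 8, D 4, E 3, F 12.
Jefferson: A 7, B 5, C 7, D 4, E 3, F 13.
F gets 12 under Webster and 13 under Jefferson.

Jefferson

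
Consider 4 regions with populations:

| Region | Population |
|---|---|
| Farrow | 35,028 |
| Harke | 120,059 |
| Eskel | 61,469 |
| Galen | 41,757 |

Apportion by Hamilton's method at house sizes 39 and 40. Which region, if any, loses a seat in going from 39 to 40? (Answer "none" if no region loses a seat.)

At 39 seats: Farrow 5, Harke 18, Eskel 9, Galen 7.
At 40 seats: Farrow 5, Harke 19, Eskel 10, Galen 6.
Galen drops from 7 to 6.

Galen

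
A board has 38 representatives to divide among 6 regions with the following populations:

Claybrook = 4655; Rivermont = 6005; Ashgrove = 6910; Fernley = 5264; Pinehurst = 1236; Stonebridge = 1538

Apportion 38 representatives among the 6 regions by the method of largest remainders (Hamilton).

The standard divisor is 25608/38 ≈ 673.895.
Standard quotas: Claybrook 6.9076, Rivermont 8.9109, Ashgrove 10.2538, Fernley 7.8113, Pinehurst 1.8341, Stonebridge 2.2823.
Lower quotas: Claybrook 6, Rivermont 8, Ashgrove 10, Fernley 7, Pinehurst 1, Stonebridge 2 (sum 34, leaving 4 seats).
Remainders in descending order: Rivermont 0.9109, Claybrook 0.9076, Pinehurst 0.8341, Fernley 0.8113, Stonebridge 0.2823, Ashgrove 0.2538.
Largest remainders: Rivermont, Claybrook, Pinehurst, Fernley receive the extra seats.

Claybrook: 7, Rivermont: 9, Ashgrove: 10, Fernley: 8, Pinehurst: 2, Stonebridge: 2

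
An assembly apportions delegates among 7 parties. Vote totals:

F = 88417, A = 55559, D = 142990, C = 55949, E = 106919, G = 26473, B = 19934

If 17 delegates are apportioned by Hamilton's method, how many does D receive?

Total 496241; standard divisor 496241/17 ≈ 29190.647.
Standard quotas: F 3.0289, A 1.9033, D 4.8985, C 1.9167, E 3.6628, G 0.9069, B 0.6829.
Lower quotas: F 3, A 1, D 4, C 1, E 3, G 0, B 0 (sum 12, leaving 5 seats).
Remainders in descending order: C 0.9167, G 0.9069, A 0.9033, D 0.8985, B 0.6829, E 0.6628, F 0.0289.
The surplus seats go to C, G, A, D, B.
D receives 5.

5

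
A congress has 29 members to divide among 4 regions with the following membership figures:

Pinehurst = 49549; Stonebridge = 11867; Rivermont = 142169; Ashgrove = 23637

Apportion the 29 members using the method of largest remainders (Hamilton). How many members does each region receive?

The standard divisor is 227222/29 ≈ 7835.241.
Standard quotas: Pinehurst 6.3239, Stonebridge 1.5146, Rivermont 18.1448, Ashgrove 3.0168.
Lower quotas: Pinehurst 6, Stonebridge 1, Rivermont 18, Ashgrove 3 (sum 28, leaving 1 seat).
Remainders in descending order: Stonebridge 0.5146, Pinehurst 0.3239, Rivermont 0.1448, Ashgrove 0.0168.
Largest remainder: Stonebridge receives the extra seat.

Pinehurst: 6, Stonebridge: 2, Rivermont: 18, Ashgrove: 3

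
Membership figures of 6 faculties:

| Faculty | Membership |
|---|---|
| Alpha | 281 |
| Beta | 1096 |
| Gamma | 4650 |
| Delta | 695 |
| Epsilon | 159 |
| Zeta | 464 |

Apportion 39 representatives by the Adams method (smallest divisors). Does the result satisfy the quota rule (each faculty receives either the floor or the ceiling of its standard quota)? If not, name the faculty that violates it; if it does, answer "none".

Gamma

Standard quotas: Alpha 1.492, Beta 5.819, Gamma 24.690, Delta 3.690, Epsilon 0.844, Zeta 2.464.
Adams allocation: Alpha 2, Beta 6, Gamma 23, Delta 4, Epsilon 1, Zeta 3.
Gamma has quota 24.690 (lower 24, upper 25) but receives 23 — outside the quota interval.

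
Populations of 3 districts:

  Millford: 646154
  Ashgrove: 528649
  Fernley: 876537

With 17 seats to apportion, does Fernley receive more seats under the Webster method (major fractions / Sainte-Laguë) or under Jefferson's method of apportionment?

Jefferson

Webster: Millford 6, Ashgrove 4, Fernley 7.
Jefferson: Millford 5, Ashgrove 4, Fernley 8.
Fernley gets 7 under Webster and 8 under Jefferson.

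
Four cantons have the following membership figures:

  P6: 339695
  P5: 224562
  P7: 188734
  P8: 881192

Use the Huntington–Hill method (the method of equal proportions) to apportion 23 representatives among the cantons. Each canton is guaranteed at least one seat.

With divisor 73255: modified quotas P6 4.637, P5 3.065, P7 2.576, P8 12.029.
Geometric-mean thresholds: P6 √(4·5)=4.472, P5 √(3·4)=3.464, P7 √(2·3)=2.449, P8 √(12·13)=12.490.
Each quota rounded against its threshold gives P6 5, P5 3, P7 3, P8 12 (total 23).

P6: 5; P5: 3; P7: 3; P8: 12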